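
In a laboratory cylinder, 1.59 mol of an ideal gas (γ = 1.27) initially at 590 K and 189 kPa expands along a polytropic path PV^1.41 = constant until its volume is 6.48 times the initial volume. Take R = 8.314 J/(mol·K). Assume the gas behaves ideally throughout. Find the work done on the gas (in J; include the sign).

-10200 J

V₁ = nRT₁/P₁ = 1.59×8.314×590/189 = 41.3 L.
Polytropic n=1.41: T₂ = T₁(V₁/V₂)^(n−1) = 590×(0.154)^0.41 = 274 K; P₂ = P₁(V₁/V₂)^n = 13.6 kPa.
W = (P₁V₁−P₂V₂)/(n−1) = (189×41.3−13.6×267)/0.41 = 10200 J.
Work done on the gas = −W_by = -10200 J.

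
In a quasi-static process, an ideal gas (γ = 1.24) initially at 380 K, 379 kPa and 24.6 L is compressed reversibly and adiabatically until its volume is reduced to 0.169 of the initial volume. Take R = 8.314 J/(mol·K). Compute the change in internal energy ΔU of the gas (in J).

20700 J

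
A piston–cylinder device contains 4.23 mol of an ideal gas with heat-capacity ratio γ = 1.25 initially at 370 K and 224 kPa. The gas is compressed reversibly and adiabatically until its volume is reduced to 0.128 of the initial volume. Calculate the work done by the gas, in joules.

-35000 J

V₁ = nRT₁/P₁ = 4.23×8.314×370/224 = 58.1 L.
Adiabatic: TV^(γ−1) = const ⇒ T₂ = 370×(7.81)^0.250 = 619 K; PV^γ = const ⇒ P₂ = 2930 kPa.
ΔU = nCvΔT = 4.23×33.3×(619−370) = 35000 J.
Q = 0 for an adiabatic process, so W = −ΔU = -35000 J.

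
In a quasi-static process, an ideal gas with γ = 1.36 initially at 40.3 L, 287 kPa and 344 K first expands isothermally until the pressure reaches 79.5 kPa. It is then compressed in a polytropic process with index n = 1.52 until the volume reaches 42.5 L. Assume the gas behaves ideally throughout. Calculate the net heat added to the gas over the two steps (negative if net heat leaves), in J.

23700 J

n = P₁V₁/(RT₁) = 287×40.3/(8.314×344) = 4.04 mol.
Step 1 — Isothermal: T stays 344 K; PV = const ⇒ V₂ = 145 L, P₂ = 79.5 kPa.
ΔU = 0 (ideal gas, T constant).
W = nRT ln(V₂/V₁) = 4.04×8.314×344×ln(3.61) = 14800 J.
Q = ΔU + W = 14800 J.
State after step 1: P = 79.5 kPa, V = 145 L, T = 344 K.
Step 2 — Polytropic n=1.52: T₂ = T₁(V₁/V₂)^(n−1) = 344×(3.42)^0.52 = 652 K; P₂ = P₁(V₁/V₂)^n = 516 kPa.
W = (P₁V₁−P₂V₂)/(n−1) = (79.5×145−516×42.5)/0.52 = -19900 J.
ΔU = nCvΔT = 4.04×23.1×(652−344) = 28800 J.
Q = ΔU + W = 8860 J.
Net over both steps: W = -5090 J, Q = 23700 J, ΔU = 28800 J.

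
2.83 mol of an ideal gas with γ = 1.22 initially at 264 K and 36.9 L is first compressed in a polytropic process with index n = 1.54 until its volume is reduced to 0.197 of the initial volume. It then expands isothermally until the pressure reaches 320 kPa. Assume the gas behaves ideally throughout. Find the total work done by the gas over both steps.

11600 J

P₁ = nRT₁/V₁ = 2.83×8.314×264/36.9 = 168 kPa.
Step 1 — Polytropic n=1.54: T₂ = T₁(V₁/V₂)^(n−1) = 264×(5.08)^0.54 = 635 K; P₂ = P₁(V₁/V₂)^n = 2050 kPa.
W = (P₁V₁−P₂V₂)/(n−1) = (168×36.9−2050×7.27)/0.54 = -16200 J.
ΔU = nCvΔT = 2.83×37.8×(635−264) = 39600 J.
Q = ΔU + W = 23500 J.
State after step 1: P = 2050 kPa, V = 7.27 L, T = 635 K.
Step 2 — Isothermal: T stays 635 K; PV = const ⇒ V₂ = 46.7 L, P₂ = 320 kPa.
ΔU = 0 (ideal gas, T constant).
W = nRT ln(V₂/V₁) = 2.83×8.314×635×ln(6.42) = 27800 J.
Q = ΔU + W = 27800 J.
Net over both steps: W = 11600 J, Q = 51300 J, ΔU = 39600 J.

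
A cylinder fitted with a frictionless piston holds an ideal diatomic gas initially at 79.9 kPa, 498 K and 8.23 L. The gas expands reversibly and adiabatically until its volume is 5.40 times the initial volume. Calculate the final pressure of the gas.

Adiabatic: TV^(γ−1) = const ⇒ T₂ = 498×(0.185)^0.400 = 254 K; PV^γ = const ⇒ P₂ = 7.54 kPa.

7.54 kPa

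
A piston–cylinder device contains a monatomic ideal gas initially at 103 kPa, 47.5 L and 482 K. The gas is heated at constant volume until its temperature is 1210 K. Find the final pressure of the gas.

259 kPa

Isochoric: V stays 47.5 L; P/T = const ⇒ T₂ = 1210 K, P₂ = 259 kPa.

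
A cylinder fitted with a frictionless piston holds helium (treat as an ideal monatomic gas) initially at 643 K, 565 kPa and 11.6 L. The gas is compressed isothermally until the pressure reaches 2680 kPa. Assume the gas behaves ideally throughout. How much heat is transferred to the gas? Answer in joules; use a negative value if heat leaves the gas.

n = P₁V₁/(RT₁) = 565×11.6/(8.314×643) = 1.23 mol.
Isothermal: T stays 643 K; PV = const ⇒ V₂ = 2.45 L, P₂ = 2680 kPa.
ΔU = 0 (ideal gas, T constant).
W = nRT ln(V₂/V₁) = 1.23×8.314×643×ln(0.211) = -10200 J.
Q = ΔU + W = -10200 J.

-10200 J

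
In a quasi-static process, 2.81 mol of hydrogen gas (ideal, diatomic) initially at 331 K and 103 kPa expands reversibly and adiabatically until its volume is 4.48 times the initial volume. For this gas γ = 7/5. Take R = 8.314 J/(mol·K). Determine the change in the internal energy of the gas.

-8720 J

V₁ = nRT₁/P₁ = 2.81×8.314×331/103 = 75.1 L.
Adiabatic: TV^(γ−1) = const ⇒ T₂ = 331×(0.223)^0.400 = 182 K; PV^γ = const ⇒ P₂ = 12.6 kPa.
For an ideal gas ΔU = nCvΔT with Cv = (5/2)R = 20.8 J/(mol·K).
ΔU = 2.81×20.8×(182−331) = -8720 J.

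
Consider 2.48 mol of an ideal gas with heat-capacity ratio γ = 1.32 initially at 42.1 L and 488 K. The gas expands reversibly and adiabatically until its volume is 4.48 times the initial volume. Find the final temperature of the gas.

302 K

P₁ = nRT₁/V₁ = 2.48×8.314×488/42.1 = 239 kPa.
Adiabatic: TV^(γ−1) = const ⇒ T₂ = 488×(0.223)^0.320 = 302 K; PV^γ = const ⇒ P₂ = 33.0 kPa.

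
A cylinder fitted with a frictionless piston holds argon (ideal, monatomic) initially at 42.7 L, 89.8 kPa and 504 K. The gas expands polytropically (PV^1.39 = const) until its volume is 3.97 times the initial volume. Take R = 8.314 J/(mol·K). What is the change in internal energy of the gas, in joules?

-2390 J

n = P₁V₁/(RT₁) = 89.8×42.7/(8.314×504) = 0.915 mol.
Polytropic n=1.39: T₂ = T₁(V₁/V₂)^(n−1) = 504×(0.252)^0.39 = 294 K; P₂ = P₁(V₁/V₂)^n = 13.2 kPa.
For an ideal gas ΔU = nCvΔT with Cv = (3/2)R = 12.5 J/(mol·K).
ΔU = 0.915×12.5×(294−504) = -2390 J.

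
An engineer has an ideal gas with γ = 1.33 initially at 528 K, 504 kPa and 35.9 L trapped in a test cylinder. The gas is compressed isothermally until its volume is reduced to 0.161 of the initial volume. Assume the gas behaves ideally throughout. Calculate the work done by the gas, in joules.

-33000 J

n = P₁V₁/(RT₁) = 504×35.9/(8.314×528) = 4.12 mol.
Isothermal: T stays 528 K; PV = const ⇒ V₂ = 5.78 L, P₂ = 3130 kPa.
W = nRT ln(V₂/V₁) = 4.12×8.314×528×ln(0.161) = -33000 J.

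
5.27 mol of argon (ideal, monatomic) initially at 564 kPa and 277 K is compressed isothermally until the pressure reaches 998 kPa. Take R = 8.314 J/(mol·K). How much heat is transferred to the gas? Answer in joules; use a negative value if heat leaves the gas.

V₁ = nRT₁/P₁ = 5.27×8.314×277/564 = 21.5 L.
Isothermal: T stays 277 K; PV = const ⇒ V₂ = 12.2 L, P₂ = 998 kPa.
ΔU = 0 (ideal gas, T constant).
W = nRT ln(V₂/V₁) = 5.27×8.314×277×ln(0.565) = -6930 J.
Q = ΔU + W = -6930 J.

-6930 J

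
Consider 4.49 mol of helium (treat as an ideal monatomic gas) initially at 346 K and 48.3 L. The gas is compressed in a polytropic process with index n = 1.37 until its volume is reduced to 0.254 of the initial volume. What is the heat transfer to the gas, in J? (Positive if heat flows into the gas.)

P₁ = nRT₁/V₁ = 4.49×8.314×346/48.3 = 267 kPa.
Polytropic n=1.37: T₂ = T₁(V₁/V₂)^(n−1) = 346×(3.94)^0.37 = 574 K; P₂ = P₁(V₁/V₂)^n = 1750 kPa.
W = (P₁V₁−P₂V₂)/(n−1) = (267×48.3−1750×12.3)/0.37 = -23100 J.
ΔU = nCvΔT = 4.49×12.5×(574−346) = 12800 J.
Q = ΔU + W = -10300 J.

-10300 J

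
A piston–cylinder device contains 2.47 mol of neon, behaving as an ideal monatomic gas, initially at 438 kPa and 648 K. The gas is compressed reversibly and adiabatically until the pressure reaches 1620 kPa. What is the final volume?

13.9 L

V₁ = nRT₁/P₁ = 2.47×8.314×648/438 = 30.4 L.
Adiabatic: T₂/T₁ = (P₂/P₁)^((γ−1)/γ) ⇒ T₂ = 648×(3.70)^0.400 = 1090 K; V₂ = 13.9 L.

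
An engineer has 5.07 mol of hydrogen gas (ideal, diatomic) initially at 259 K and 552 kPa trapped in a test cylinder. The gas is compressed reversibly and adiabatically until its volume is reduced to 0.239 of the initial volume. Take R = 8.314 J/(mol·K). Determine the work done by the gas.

-21100 J

V₁ = nRT₁/P₁ = 5.07×8.314×259/552 = 19.8 L.
Adiabatic: TV^(γ−1) = const ⇒ T₂ = 259×(4.18)^0.400 = 459 K; PV^γ = const ⇒ P₂ = 4090 kPa.
ΔU = nCvΔT = 5.07×20.8×(459−259) = 21100 J.
Q = 0 for an adiabatic process, so W = −ΔU = -21100 J.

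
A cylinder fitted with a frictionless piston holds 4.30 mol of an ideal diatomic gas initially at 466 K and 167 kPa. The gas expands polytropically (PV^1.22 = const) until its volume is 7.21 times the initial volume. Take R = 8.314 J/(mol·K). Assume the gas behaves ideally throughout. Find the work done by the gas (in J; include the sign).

26700 J

V₁ = nRT₁/P₁ = 4.30×8.314×466/167 = 99.8 L.
Polytropic n=1.22: T₂ = T₁(V₁/V₂)^(n−1) = 466×(0.139)^0.22 = 302 K; P₂ = P₁(V₁/V₂)^n = 15.0 kPa.
W = (P₁V₁−P₂V₂)/(n−1) = (167×99.8−15.0×719)/0.22 = 26700 J.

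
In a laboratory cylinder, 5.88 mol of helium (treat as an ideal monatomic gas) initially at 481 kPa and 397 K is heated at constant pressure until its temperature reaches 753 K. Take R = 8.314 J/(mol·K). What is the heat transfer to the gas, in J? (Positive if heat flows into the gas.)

43500 J

V₁ = nRT₁/P₁ = 5.88×8.314×397/481 = 40.3 L.
Isobaric: P stays 481 kPa; V/T = const ⇒ T₂ = 753 K, V₂ = 76.5 L.
W = PΔV = 481×(76.5−40.3) kPa·L = 17400 J.
ΔU = nCvΔT = 5.88×12.5×(753−397) = 26100 J.
Q = ΔU + W = nCpΔT = 43500 J.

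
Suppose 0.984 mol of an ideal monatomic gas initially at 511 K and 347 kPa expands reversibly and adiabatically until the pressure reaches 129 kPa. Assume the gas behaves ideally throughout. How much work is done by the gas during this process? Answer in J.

2050 J

V₁ = nRT₁/P₁ = 0.984×8.314×511/347 = 12.0 L.
Adiabatic: T₂/T₁ = (P₂/P₁)^((γ−1)/γ) ⇒ T₂ = 511×(0.372)^0.400 = 344 K; V₂ = 21.8 L.
ΔU = nCvΔT = 0.984×12.5×(344−511) = -2050 J.
Q = 0 for an adiabatic process, so W = −ΔU = 2050 J.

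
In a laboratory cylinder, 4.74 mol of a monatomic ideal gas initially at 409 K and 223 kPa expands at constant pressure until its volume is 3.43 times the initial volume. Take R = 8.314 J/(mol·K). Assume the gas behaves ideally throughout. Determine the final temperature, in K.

1400 K

V₁ = nRT₁/P₁ = 4.74×8.314×409/223 = 72.3 L.
Isobaric: P stays 223 kPa; V/T = const ⇒ T₂ = 1400 K, V₂ = 248 L.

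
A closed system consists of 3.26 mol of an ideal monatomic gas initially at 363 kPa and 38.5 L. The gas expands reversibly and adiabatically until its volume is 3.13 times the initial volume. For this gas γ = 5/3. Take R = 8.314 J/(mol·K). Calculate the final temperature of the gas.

T₁ = P₁V₁/(nR) = 363×38.5/(3.26×8.314) = 516 K.
Adiabatic: TV^(γ−1) = const ⇒ T₂ = 516×(0.319)^0.667 = 241 K; PV^γ = const ⇒ P₂ = 54.2 kPa.

241 K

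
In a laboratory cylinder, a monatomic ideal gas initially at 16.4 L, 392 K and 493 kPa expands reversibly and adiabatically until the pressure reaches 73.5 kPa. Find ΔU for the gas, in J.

n = P₁V₁/(RT₁) = 493×16.4/(8.314×392) = 2.48 mol.
Adiabatic: T₂/T₁ = (P₂/P₁)^((γ−1)/γ) ⇒ T₂ = 392×(0.149)^0.400 = 183 K; V₂ = 51.4 L.
For an ideal gas ΔU = nCvΔT with Cv = (3/2)R = 12.5 J/(mol·K).
ΔU = 2.48×12.5×(183−392) = -6460 J.

-6460 J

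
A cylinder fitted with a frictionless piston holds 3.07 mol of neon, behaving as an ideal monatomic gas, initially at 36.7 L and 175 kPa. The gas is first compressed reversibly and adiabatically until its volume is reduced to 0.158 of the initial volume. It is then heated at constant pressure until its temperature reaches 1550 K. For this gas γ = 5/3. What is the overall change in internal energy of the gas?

T₁ = P₁V₁/(nR) = 175×36.7/(3.07×8.314) = 252 K.
Step 1 — Adiabatic: TV^(γ−1) = const ⇒ T₂ = 252×(6.33)^0.667 = 861 K; PV^γ = const ⇒ P₂ = 3790 kPa.
ΔU = nCvΔT = 3.07×12.5×(861−252) = 23300 J.
Q = 0 for an adiabatic process, so W = −ΔU = -23300 J.
State after step 1: P = 3790 kPa, V = 5.80 L, T = 861 K.
Step 2 — Isobaric: P stays 3790 kPa; V/T = const ⇒ T₂ = 1550 K, V₂ = 10.4 L.
W = PΔV = 3790×(10.4−5.80) kPa·L = 17600 J.
ΔU = nCvΔT = 3.07×12.5×(1550−861) = 26400 J.
Q = ΔU + W = nCpΔT = 44000 J.
Net over both steps: W = -5740 J, Q = 44000 J, ΔU = 49700 J.

49700 J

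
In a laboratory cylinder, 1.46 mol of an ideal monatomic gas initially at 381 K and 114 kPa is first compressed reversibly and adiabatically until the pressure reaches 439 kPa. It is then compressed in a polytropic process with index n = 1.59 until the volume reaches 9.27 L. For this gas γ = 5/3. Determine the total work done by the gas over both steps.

-11400 J

V₁ = nRT₁/P₁ = 1.46×8.314×381/114 = 40.6 L.
Step 1 — Adiabatic: T₂/T₁ = (P₂/P₁)^((γ−1)/γ) ⇒ T₂ = 381×(3.85)^0.400 = 653 K; V₂ = 18.1 L.
ΔU = nCvΔT = 1.46×12.5×(653−381) = 4960 J.
Q = 0 for an adiabatic process, so W = −ΔU = -4960 J.
State after step 1: P = 439 kPa, V = 18.1 L, T = 653 K.
Step 2 — Polytropic n=1.59: T₂ = T₁(V₁/V₂)^(n−1) = 653×(1.95)^0.59 = 969 K; P₂ = P₁(V₁/V₂)^n = 1270 kPa.
W = (P₁V₁−P₂V₂)/(n−1) = (439×18.1−1270×9.27)/0.59 = -6480 J.
ΔU = nCvΔT = 1.46×12.5×(969−653) = 5740 J.
Q = ΔU + W = -746 J.
Net over both steps: W = -11400 J, Q = -746 J, ΔU = 10700 J.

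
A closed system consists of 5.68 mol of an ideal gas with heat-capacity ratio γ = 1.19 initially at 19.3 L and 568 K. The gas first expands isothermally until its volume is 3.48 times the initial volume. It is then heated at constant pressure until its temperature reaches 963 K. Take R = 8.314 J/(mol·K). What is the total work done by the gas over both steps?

P₁ = nRT₁/V₁ = 5.68×8.314×568/19.3 = 1390 kPa.
Step 1 — Isothermal: T stays 568 K; PV = const ⇒ V₂ = 67.2 L, P₂ = 399 kPa.
ΔU = 0 (ideal gas, T constant).
W = nRT ln(V₂/V₁) = 5.68×8.314×568×ln(3.48) = 33400 J.
Q = ΔU + W = 33400 J.
State after step 1: P = 399 kPa, V = 67.2 L, T = 568 K.
Step 2 — Isobaric: P stays 399 kPa; V/T = const ⇒ T₂ = 963 K, V₂ = 114 L.
W = PΔV = 399×(114−67.2) kPa·L = 18700 J.
ΔU = nCvΔT = 5.68×43.8×(963−568) = 98200 J.
Q = ΔU + W = nCpΔT = 117000 J.
Net over both steps: W = 52100 J, Q = 150000 J, ΔU = 98200 J.

52100 J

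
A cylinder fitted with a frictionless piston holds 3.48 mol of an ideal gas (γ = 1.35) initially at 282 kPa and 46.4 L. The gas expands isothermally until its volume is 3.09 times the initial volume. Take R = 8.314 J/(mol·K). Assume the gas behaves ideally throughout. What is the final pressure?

91.3 kPa

T₁ = P₁V₁/(nR) = 282×46.4/(3.48×8.314) = 452 K.
Isothermal: T stays 452 K; PV = const ⇒ V₂ = 143 L, P₂ = 91.3 kPa.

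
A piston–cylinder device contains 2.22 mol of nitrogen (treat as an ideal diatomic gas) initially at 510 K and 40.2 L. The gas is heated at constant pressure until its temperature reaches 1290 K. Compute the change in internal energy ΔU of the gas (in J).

36000 J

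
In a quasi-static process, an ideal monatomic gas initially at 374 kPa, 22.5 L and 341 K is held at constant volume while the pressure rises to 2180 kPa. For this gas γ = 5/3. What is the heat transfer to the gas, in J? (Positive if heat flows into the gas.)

n = P₁V₁/(RT₁) = 374×22.5/(8.314×341) = 2.97 mol.
Isochoric: V stays 22.5 L; P/T = const ⇒ T₂ = 1990 K, P₂ = 2180 kPa.
W = 0 (no volume change).
ΔU = nCvΔT = 2.97×12.5×(1990−341) = 61000 J.
Q = ΔU = 61000 J.

61000 J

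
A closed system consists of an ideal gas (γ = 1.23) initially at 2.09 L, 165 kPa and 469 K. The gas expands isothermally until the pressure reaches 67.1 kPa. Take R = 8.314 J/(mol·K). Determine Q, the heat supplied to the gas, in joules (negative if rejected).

310 J

n = P₁V₁/(RT₁) = 165×2.09/(8.314×469) = 0.0884 mol.
Isothermal: T stays 469 K; PV = const ⇒ V₂ = 5.14 L, P₂ = 67.1 kPa.
ΔU = 0 (ideal gas, T constant).
W = nRT ln(V₂/V₁) = 0.0884×8.314×469×ln(2.46) = 310 J.
Q = ΔU + W = 310 J.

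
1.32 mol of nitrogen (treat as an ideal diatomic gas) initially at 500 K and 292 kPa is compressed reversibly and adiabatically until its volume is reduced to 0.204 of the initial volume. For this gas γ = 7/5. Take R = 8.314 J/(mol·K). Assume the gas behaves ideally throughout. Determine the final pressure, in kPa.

V₁ = nRT₁/P₁ = 1.32×8.314×500/292 = 18.8 L.
Adiabatic: TV^(γ−1) = const ⇒ T₂ = 500×(4.90)^0.400 = 944 K; PV^γ = const ⇒ P₂ = 2700 kPa.

2700 kPa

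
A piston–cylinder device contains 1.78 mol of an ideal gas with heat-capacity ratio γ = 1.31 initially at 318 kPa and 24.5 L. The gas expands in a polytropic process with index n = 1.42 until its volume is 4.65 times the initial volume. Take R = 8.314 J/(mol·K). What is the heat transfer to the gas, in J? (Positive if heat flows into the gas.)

T₁ = P₁V₁/(nR) = 318×24.5/(1.78×8.314) = 526 K.
Polytropic n=1.42: T₂ = T₁(V₁/V₂)^(n−1) = 526×(0.215)^0.42 = 276 K; P₂ = P₁(V₁/V₂)^n = 35.9 kPa.
W = (P₁V₁−P₂V₂)/(n−1) = (318×24.5−35.9×114)/0.42 = 8820 J.
ΔU = nCvΔT = 1.78×26.8×(276−526) = -12000 J.
Q = ΔU + W = -3130 J.

-3130 J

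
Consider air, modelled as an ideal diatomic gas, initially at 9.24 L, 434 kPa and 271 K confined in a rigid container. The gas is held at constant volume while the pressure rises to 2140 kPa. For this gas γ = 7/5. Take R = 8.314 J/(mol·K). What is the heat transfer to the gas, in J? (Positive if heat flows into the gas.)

n = P₁V₁/(RT₁) = 434×9.24/(8.314×271) = 1.78 mol.
Isochoric: V stays 9.24 L; P/T = const ⇒ T₂ = 1340 K, P₂ = 2140 kPa.
W = 0 (no volume change).
ΔU = nCvΔT = 1.78×20.8×(1340−271) = 39400 J.
Q = ΔU = 39400 J.

39400 J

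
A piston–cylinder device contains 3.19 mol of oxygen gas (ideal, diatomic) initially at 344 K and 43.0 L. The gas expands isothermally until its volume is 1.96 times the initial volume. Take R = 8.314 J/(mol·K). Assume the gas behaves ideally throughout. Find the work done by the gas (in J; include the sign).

6140 J

P₁ = nRT₁/V₁ = 3.19×8.314×344/43.0 = 212 kPa.
Isothermal: T stays 344 K; PV = const ⇒ V₂ = 84.3 L, P₂ = 108 kPa.
W = nRT ln(V₂/V₁) = 3.19×8.314×344×ln(1.96) = 6140 J.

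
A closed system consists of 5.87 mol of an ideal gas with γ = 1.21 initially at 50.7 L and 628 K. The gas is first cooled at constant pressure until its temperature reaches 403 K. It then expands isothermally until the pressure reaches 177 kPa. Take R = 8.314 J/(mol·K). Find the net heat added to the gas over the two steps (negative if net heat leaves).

-39100 J

P₁ = nRT₁/V₁ = 5.87×8.314×628/50.7 = 605 kPa.
Step 1 — Isobaric: P stays 605 kPa; V/T = const ⇒ T₂ = 403 K, V₂ = 32.5 L.
W = PΔV = 605×(32.5−50.7) kPa·L = -11000 J.
ΔU = nCvΔT = 5.87×39.6×(403−628) = -52300 J.
Q = ΔU + W = nCpΔT = -63300 J.
State after step 1: P = 605 kPa, V = 32.5 L, T = 403 K.
Step 2 — Isothermal: T stays 403 K; PV = const ⇒ V₂ = 111 L, P₂ = 177 kPa.
ΔU = 0 (ideal gas, T constant).
W = nRT ln(V₂/V₁) = 5.87×8.314×403×ln(3.42) = 24200 J.
Q = ΔU + W = 24200 J.
Net over both steps: W = 13200 J, Q = -39100 J, ΔU = -52300 J.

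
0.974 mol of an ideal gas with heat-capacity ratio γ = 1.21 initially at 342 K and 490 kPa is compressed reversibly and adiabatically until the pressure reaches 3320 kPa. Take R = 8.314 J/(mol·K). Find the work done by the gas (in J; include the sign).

-5190 J

V₁ = nRT₁/P₁ = 0.974×8.314×342/490 = 5.65 L.
Adiabatic: T₂/T₁ = (P₂/P₁)^((γ−1)/γ) ⇒ T₂ = 342×(6.78)^0.174 = 477 K; V₂ = 1.16 L.
ΔU = nCvΔT = 0.974×39.6×(477−342) = 5190 J.
Q = 0 for an adiabatic process, so W = −ΔU = -5190 J.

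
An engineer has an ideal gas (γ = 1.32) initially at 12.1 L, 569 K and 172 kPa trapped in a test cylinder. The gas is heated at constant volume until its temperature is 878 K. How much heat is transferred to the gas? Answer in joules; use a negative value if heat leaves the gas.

n = P₁V₁/(RT₁) = 172×12.1/(8.314×569) = 0.440 mol.
Isochoric: V stays 12.1 L; P/T = const ⇒ T₂ = 878 K, P₂ = 265 kPa.
W = 0 (no volume change).
ΔU = nCvΔT = 0.440×26.0×(878−569) = 3530 J.
Q = ΔU = 3530 J.

3530 J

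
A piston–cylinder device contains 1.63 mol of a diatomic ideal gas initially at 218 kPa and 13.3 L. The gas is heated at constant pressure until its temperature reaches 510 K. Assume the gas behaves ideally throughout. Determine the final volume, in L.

31.7 L

T₁ = P₁V₁/(nR) = 218×13.3/(1.63×8.314) = 214 K.
Isobaric: P stays 218 kPa; V/T = const ⇒ T₂ = 510 K, V₂ = 31.7 L.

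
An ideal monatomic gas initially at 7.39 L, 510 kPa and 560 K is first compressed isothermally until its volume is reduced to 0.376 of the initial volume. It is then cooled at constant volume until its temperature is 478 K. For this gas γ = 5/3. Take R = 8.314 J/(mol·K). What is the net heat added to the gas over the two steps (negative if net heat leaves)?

n = P₁V₁/(RT₁) = 510×7.39/(8.314×560) = 0.809 mol.
Step 1 — Isothermal: T stays 560 K; PV = const ⇒ V₂ = 2.78 L, P₂ = 1360 kPa.
ΔU = 0 (ideal gas, T constant).
W = nRT ln(V₂/V₁) = 0.809×8.314×560×ln(0.376) = -3690 J.
Q = ΔU + W = -3690 J.
State after step 1: P = 1360 kPa, V = 2.78 L, T = 560 K.
Step 2 — Isochoric: V stays 2.78 L; P/T = const ⇒ T₂ = 478 K, P₂ = 1160 kPa.
W = 0 (no volume change).
ΔU = nCvΔT = 0.809×12.5×(478−560) = -828 J.
Q = ΔU = -828 J.
Net over both steps: W = -3690 J, Q = -4510 J, ΔU = -828 J.

-4510 J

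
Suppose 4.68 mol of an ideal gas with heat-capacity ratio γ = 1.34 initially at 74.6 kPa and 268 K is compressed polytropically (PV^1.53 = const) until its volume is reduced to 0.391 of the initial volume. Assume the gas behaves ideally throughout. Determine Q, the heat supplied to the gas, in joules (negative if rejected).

7090 J

V₁ = nRT₁/P₁ = 4.68×8.314×268/74.6 = 140 L.
Polytropic n=1.53: T₂ = T₁(V₁/V₂)^(n−1) = 268×(2.56)^0.53 = 441 K; P₂ = P₁(V₁/V₂)^n = 314 kPa.
W = (P₁V₁−P₂V₂)/(n−1) = (74.6×140−314×54.7)/0.53 = -12700 J.
ΔU = nCvΔT = 4.68×24.5×(441−268) = 19800 J.
Q = ΔU + W = 7090 J.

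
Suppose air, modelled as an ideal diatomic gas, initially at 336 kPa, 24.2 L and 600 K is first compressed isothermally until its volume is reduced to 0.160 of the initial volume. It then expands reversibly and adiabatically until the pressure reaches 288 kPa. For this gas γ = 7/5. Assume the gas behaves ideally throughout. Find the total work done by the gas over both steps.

-6100 J

n = P₁V₁/(RT₁) = 336×24.2/(8.314×600) = 1.63 mol.
Step 1 — Isothermal: T stays 600 K; PV = const ⇒ V₂ = 3.87 L, P₂ = 2100 kPa.
ΔU = 0 (ideal gas, T constant).
W = nRT ln(V₂/V₁) = 1.63×8.314×600×ln(0.160) = -14900 J.
Q = ΔU + W = -14900 J.
State after step 1: P = 2100 kPa, V = 3.87 L, T = 600 K.
Step 2 — Adiabatic: T₂/T₁ = (P₂/P₁)^((γ−1)/γ) ⇒ T₂ = 600×(0.137)^0.286 = 340 K; V₂ = 16.0 L.
ΔU = nCvΔT = 1.63×20.8×(340−600) = -8800 J.
Q = 0 for an adiabatic process, so W = −ΔU = 8800 J.
Net over both steps: W = -6100 J, Q = -14900 J, ΔU = -8800 J.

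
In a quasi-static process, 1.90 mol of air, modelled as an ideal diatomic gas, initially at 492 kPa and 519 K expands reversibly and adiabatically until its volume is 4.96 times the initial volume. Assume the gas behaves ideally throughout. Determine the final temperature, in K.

274 K

V₁ = nRT₁/P₁ = 1.90×8.314×519/492 = 16.7 L.
Adiabatic: TV^(γ−1) = const ⇒ T₂ = 519×(0.202)^0.400 = 274 K; PV^γ = const ⇒ P₂ = 52.3 kPa.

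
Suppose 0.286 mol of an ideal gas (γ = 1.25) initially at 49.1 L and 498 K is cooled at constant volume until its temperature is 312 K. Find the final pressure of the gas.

P₁ = nRT₁/V₁ = 0.286×8.314×498/49.1 = 24.1 kPa.
Isochoric: V stays 49.1 L; P/T = const ⇒ T₂ = 312 K, P₂ = 15.1 kPa.

15.1 kPa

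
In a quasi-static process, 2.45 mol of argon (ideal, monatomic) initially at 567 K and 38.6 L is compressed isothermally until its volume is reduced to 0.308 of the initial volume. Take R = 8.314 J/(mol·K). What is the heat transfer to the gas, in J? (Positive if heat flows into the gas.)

-13600 J

P₁ = nRT₁/V₁ = 2.45×8.314×567/38.6 = 299 kPa.
Isothermal: T stays 567 K; PV = const ⇒ V₂ = 11.9 L, P₂ = 971 kPa.
ΔU = 0 (ideal gas, T constant).
W = nRT ln(V₂/V₁) = 2.45×8.314×567×ln(0.308) = -13600 J.
Q = ΔU + W = -13600 J.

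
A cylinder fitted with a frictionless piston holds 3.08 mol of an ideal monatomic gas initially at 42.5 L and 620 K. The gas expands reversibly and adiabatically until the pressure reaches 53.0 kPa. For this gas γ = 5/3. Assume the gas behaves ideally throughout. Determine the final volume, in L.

P₁ = nRT₁/V₁ = 3.08×8.314×620/42.5 = 374 kPa.
Adiabatic: T₂/T₁ = (P₂/P₁)^((γ−1)/γ) ⇒ T₂ = 620×(0.142)^0.400 = 284 K; V₂ = 137 L.

137 L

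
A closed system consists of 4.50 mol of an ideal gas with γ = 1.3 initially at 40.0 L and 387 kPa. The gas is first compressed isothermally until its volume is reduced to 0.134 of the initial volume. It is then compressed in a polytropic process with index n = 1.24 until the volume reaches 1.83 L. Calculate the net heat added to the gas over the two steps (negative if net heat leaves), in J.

T₁ = P₁V₁/(nR) = 387×40.0/(4.50×8.314) = 414 K.
Step 1 — Isothermal: T stays 414 K; PV = const ⇒ V₂ = 5.36 L, P₂ = 2890 kPa.
ΔU = 0 (ideal gas, T constant).
W = nRT ln(V₂/V₁) = 4.50×8.314×414×ln(0.134) = -31100 J.
Q = ΔU + W = -31100 J.
State after step 1: P = 2890 kPa, V = 5.36 L, T = 414 K.
Step 2 — Polytropic n=1.24: T₂ = T₁(V₁/V₂)^(n−1) = 414×(2.93)^0.24 = 536 K; P₂ = P₁(V₁/V₂)^n = 10900 kPa.
W = (P₁V₁−P₂V₂)/(n−1) = (2890×5.36−10900×1.83)/0.24 = -19000 J.
ΔU = nCvΔT = 4.50×27.7×(536−414) = 15200 J.
Q = ΔU + W = -3800 J.
Net over both steps: W = -50100 J, Q = -34900 J, ΔU = 15200 J.

-34900 J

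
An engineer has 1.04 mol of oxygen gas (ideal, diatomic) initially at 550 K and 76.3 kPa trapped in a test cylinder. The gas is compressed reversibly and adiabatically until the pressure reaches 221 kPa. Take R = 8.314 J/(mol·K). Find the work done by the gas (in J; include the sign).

-4220 J

V₁ = nRT₁/P₁ = 1.04×8.314×550/76.3 = 62.3 L.
Adiabatic: T₂/T₁ = (P₂/P₁)^((γ−1)/γ) ⇒ T₂ = 550×(2.90)^0.286 = 745 K; V₂ = 29.2 L.
ΔU = nCvΔT = 1.04×20.8×(745−550) = 4220 J.
Q = 0 for an adiabatic process, so W = −ΔU = -4220 J.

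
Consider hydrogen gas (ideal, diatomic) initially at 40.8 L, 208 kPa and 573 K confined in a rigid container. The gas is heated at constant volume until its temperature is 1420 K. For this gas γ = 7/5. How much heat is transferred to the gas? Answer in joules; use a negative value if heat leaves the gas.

n = P₁V₁/(RT₁) = 208×40.8/(8.314×573) = 1.78 mol.
Isochoric: V stays 40.8 L; P/T = const ⇒ T₂ = 1420 K, P₂ = 515 kPa.
W = 0 (no volume change).
ΔU = nCvΔT = 1.78×20.8×(1420−573) = 31400 J.
Q = ΔU = 31400 J.

31400 J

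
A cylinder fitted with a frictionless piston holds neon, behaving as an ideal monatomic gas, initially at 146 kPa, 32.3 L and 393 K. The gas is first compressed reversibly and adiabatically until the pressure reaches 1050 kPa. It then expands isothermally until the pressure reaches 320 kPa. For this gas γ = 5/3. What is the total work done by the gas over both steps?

3840 J

n = P₁V₁/(RT₁) = 146×32.3/(8.314×393) = 1.44 mol.
Step 1 — Adiabatic: T₂/T₁ = (P₂/P₁)^((γ−1)/γ) ⇒ T₂ = 393×(7.19)^0.400 = 865 K; V₂ = 9.89 L.
ΔU = nCvΔT = 1.44×12.5×(865−393) = 8500 J.
Q = 0 for an adiabatic process, so W = −ΔU = -8500 J.
State after step 1: P = 1050 kPa, V = 9.89 L, T = 865 K.
Step 2 — Isothermal: T stays 865 K; PV = const ⇒ V₂ = 32.4 L, P₂ = 320 kPa.
ΔU = 0 (ideal gas, T constant).
W = nRT ln(V₂/V₁) = 1.44×8.314×865×ln(3.28) = 12300 J.
Q = ΔU + W = 12300 J.
Net over both steps: W = 3840 J, Q = 12300 J, ΔU = 8500 J.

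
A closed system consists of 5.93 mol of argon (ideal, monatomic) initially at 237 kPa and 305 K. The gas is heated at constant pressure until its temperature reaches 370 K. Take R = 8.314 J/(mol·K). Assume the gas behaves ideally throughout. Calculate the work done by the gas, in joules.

V₁ = nRT₁/P₁ = 5.93×8.314×305/237 = 63.4 L.
Isobaric: P stays 237 kPa; V/T = const ⇒ T₂ = 370 K, V₂ = 77.0 L.
W = PΔV = 237×(77.0−63.4) kPa·L = 3200 J.

3200 J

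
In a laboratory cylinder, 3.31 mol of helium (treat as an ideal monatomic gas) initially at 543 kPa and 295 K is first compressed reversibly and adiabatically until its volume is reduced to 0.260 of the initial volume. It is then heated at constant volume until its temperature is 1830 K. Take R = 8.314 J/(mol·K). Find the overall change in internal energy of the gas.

V₁ = nRT₁/P₁ = 3.31×8.314×295/543 = 15.0 L.
Step 1 — Adiabatic: TV^(γ−1) = const ⇒ T₂ = 295×(3.85)^0.667 = 724 K; PV^γ = const ⇒ P₂ = 5130 kPa.
ΔU = nCvΔT = 3.31×12.5×(724−295) = 17700 J.
Q = 0 for an adiabatic process, so W = −ΔU = -17700 J.
State after step 1: P = 5130 kPa, V = 3.89 L, T = 724 K.
Step 2 — Isochoric: V stays 3.89 L; P/T = const ⇒ T₂ = 1830 K, P₂ = 13000 kPa.
W = 0 (no volume change).
ΔU = nCvΔT = 3.31×12.5×(1830−724) = 45600 J.
Q = ΔU = 45600 J.
Net over both steps: W = -17700 J, Q = 45600 J, ΔU = 63400 J.

63400 J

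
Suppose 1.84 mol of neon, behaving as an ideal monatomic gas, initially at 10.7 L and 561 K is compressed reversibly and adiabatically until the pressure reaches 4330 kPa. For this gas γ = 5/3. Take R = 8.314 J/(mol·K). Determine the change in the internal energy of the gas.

P₁ = nRT₁/V₁ = 1.84×8.314×561/10.7 = 802 kPa.
Adiabatic: T₂/T₁ = (P₂/P₁)^((γ−1)/γ) ⇒ T₂ = 561×(5.40)^0.400 = 1100 K; V₂ = 3.89 L.
For an ideal gas ΔU = nCvΔT with Cv = (3/2)R = 12.5 J/(mol·K).
ΔU = 1.84×12.5×(1100−561) = 12400 J.

12400 J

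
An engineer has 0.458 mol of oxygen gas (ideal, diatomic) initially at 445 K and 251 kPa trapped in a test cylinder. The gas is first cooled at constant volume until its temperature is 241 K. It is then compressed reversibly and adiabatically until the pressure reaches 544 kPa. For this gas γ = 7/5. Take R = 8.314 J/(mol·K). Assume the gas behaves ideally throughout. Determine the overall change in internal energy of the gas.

-827 J

V₁ = nRT₁/P₁ = 0.458×8.314×445/251 = 6.75 L.
Step 1 — Isochoric: V stays 6.75 L; P/T = const ⇒ T₂ = 241 K, P₂ = 136 kPa.
W = 0 (no volume change).
ΔU = nCvΔT = 0.458×20.8×(241−445) = -1940 J.
Q = ΔU = -1940 J.
State after step 1: P = 136 kPa, V = 6.75 L, T = 241 K.
Step 2 — Adiabatic: T₂/T₁ = (P₂/P₁)^((γ−1)/γ) ⇒ T₂ = 241×(4.00)^0.286 = 358 K; V₂ = 2.51 L.
ΔU = nCvΔT = 0.458×20.8×(358−241) = 1120 J.
Q = 0 for an adiabatic process, so W = −ΔU = -1120 J.
Net over both steps: W = -1120 J, Q = -1940 J, ΔU = -827 J.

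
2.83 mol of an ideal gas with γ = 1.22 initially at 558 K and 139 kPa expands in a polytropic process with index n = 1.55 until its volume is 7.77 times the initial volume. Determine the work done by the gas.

V₁ = nRT₁/P₁ = 2.83×8.314×558/139 = 94.5 L.
Polytropic n=1.55: T₂ = T₁(V₁/V₂)^(n−1) = 558×(0.129)^0.55 = 181 K; P₂ = P₁(V₁/V₂)^n = 5.79 kPa.
W = (P₁V₁−P₂V₂)/(n−1) = (139×94.5−5.79×734)/0.55 = 16100 J.

16100 J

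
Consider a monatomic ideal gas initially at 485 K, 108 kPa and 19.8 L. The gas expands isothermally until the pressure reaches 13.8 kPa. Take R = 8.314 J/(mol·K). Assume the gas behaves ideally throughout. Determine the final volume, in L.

Isothermal: T stays 485 K; PV = const ⇒ V₂ = 155 L, P₂ = 13.8 kPa.

155 L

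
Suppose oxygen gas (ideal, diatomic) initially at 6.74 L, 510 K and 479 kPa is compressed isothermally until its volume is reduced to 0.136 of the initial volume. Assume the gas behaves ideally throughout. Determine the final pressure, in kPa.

3520 kPa

Isothermal: T stays 510 K; PV = const ⇒ V₂ = 0.917 L, P₂ = 3520 kPa.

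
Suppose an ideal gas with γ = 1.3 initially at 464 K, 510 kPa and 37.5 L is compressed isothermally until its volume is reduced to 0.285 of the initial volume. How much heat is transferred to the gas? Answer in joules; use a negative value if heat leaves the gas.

-24000 J

n = P₁V₁/(RT₁) = 510×37.5/(8.314×464) = 4.96 mol.
Isothermal: T stays 464 K; PV = const ⇒ V₂ = 10.7 L, P₂ = 1790 kPa.
ΔU = 0 (ideal gas, T constant).
W = nRT ln(V₂/V₁) = 4.96×8.314×464×ln(0.285) = -24000 J.
Q = ΔU + W = -24000 J.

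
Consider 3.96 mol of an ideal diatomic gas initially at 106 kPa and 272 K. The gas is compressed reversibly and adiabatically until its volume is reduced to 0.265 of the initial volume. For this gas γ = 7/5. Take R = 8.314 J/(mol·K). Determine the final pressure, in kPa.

680 kPa

V₁ = nRT₁/P₁ = 3.96×8.314×272/106 = 84.5 L.
Adiabatic: TV^(γ−1) = const ⇒ T₂ = 272×(3.77)^0.400 = 463 K; PV^γ = const ⇒ P₂ = 680 kPa.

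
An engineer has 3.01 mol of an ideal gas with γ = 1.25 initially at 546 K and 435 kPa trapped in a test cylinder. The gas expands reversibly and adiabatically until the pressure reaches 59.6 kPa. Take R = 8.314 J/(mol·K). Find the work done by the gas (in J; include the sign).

17900 J

V₁ = nRT₁/P₁ = 3.01×8.314×546/435 = 31.4 L.
Adiabatic: T₂/T₁ = (P₂/P₁)^((γ−1)/γ) ⇒ T₂ = 546×(0.137)^0.200 = 367 K; V₂ = 154 L.
ΔU = nCvΔT = 3.01×33.3×(367−546) = -17900 J.
Q = 0 for an adiabatic process, so W = −ΔU = 17900 J.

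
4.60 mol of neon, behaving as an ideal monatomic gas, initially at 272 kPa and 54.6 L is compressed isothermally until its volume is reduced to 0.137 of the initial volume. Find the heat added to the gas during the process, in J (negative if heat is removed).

T₁ = P₁V₁/(nR) = 272×54.6/(4.60×8.314) = 388 K.
Isothermal: T stays 388 K; PV = const ⇒ V₂ = 7.48 L, P₂ = 1990 kPa.
ΔU = 0 (ideal gas, T constant).
W = nRT ln(V₂/V₁) = 4.60×8.314×388×ln(0.137) = -29500 J.
Q = ΔU + W = -29500 J.

-29500 J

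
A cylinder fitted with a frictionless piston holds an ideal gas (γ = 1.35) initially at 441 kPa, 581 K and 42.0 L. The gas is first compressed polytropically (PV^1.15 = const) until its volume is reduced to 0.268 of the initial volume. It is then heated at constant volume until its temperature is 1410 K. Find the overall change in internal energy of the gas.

n = P₁V₁/(RT₁) = 441×42.0/(8.314×581) = 3.83 mol.
Step 1 — Polytropic n=1.15: T₂ = T₁(V₁/V₂)^(n−1) = 581×(3.73)^0.15 = 708 K; P₂ = P₁(V₁/V₂)^n = 2000 kPa.
W = (P₁V₁−P₂V₂)/(n−1) = (441×42.0−2000×11.3)/0.15 = -27000 J.
ΔU = nCvΔT = 3.83×23.8×(708−581) = 11600 J.
Q = ΔU + W = -15400 J.
State after step 1: P = 2000 kPa, V = 11.3 L, T = 708 K.
Step 2 — Isochoric: V stays 11.3 L; P/T = const ⇒ T₂ = 1410 K, P₂ = 3990 kPa.
W = 0 (no volume change).
ΔU = nCvΔT = 3.83×23.8×(1410−708) = 64000 J.
Q = ΔU = 64000 J.
Net over both steps: W = -27000 J, Q = 48500 J, ΔU = 75500 J.

75500 J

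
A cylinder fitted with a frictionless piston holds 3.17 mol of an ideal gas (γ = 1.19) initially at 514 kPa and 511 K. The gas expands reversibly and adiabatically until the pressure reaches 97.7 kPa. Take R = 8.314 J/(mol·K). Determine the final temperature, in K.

V₁ = nRT₁/P₁ = 3.17×8.314×511/514 = 26.2 L.
Adiabatic: T₂/T₁ = (P₂/P₁)^((γ−1)/γ) ⇒ T₂ = 511×(0.190)^0.160 = 392 K; V₂ = 106 L.

392 K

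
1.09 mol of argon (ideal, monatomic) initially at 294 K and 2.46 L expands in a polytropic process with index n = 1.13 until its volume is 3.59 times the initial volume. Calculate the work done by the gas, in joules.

3140 J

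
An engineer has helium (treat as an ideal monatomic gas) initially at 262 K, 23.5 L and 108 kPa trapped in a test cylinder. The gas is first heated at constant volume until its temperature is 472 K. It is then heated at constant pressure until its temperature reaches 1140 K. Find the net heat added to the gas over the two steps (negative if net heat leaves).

n = P₁V₁/(RT₁) = 108×23.5/(8.314×262) = 1.17 mol.
Step 1 — Isochoric: V stays 23.5 L; P/T = const ⇒ T₂ = 472 K, P₂ = 195 kPa.
W = 0 (no volume change).
ΔU = nCvΔT = 1.17×12.5×(472−262) = 3050 J.
Q = ΔU = 3050 J.
State after step 1: P = 195 kPa, V = 23.5 L, T = 472 K.
Step 2 — Isobaric: P stays 195 kPa; V/T = const ⇒ T₂ = 1140 K, V₂ = 56.8 L.
W = PΔV = 195×(56.8−23.5) kPa·L = 6470 J.
ΔU = nCvΔT = 1.17×12.5×(1140−472) = 9710 J.
Q = ΔU + W = nCpΔT = 16200 J.
Net over both steps: W = 6470 J, Q = 19200 J, ΔU = 12800 J.

19200 J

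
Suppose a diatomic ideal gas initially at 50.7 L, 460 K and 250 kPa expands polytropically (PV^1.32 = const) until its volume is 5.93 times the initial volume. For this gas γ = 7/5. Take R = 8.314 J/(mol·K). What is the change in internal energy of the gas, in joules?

n = P₁V₁/(RT₁) = 250×50.7/(8.314×460) = 3.31 mol.
Polytropic n=1.32: T₂ = T₁(V₁/V₂)^(n−1) = 460×(0.169)^0.32 = 260 K; P₂ = P₁(V₁/V₂)^n = 23.9 kPa.
For an ideal gas ΔU = nCvΔT with Cv = (5/2)R = 20.8 J/(mol·K).
ΔU = 3.31×20.8×(260−460) = -13800 J.

-13800 J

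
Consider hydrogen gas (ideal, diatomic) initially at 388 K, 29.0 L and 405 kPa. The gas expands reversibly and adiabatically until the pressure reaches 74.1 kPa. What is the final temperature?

Adiabatic: T₂/T₁ = (P₂/P₁)^((γ−1)/γ) ⇒ T₂ = 388×(0.183)^0.286 = 239 K; V₂ = 97.6 L.

239 K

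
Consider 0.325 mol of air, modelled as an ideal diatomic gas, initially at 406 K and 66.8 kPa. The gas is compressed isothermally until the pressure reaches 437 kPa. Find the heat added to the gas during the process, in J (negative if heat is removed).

V₁ = nRT₁/P₁ = 0.325×8.314×406/66.8 = 16.4 L.
Isothermal: T stays 406 K; PV = const ⇒ V₂ = 2.51 L, P₂ = 437 kPa.
ΔU = 0 (ideal gas, T constant).
W = nRT ln(V₂/V₁) = 0.325×8.314×406×ln(0.153) = -2060 J.
Q = ΔU + W = -2060 J.

-2060 J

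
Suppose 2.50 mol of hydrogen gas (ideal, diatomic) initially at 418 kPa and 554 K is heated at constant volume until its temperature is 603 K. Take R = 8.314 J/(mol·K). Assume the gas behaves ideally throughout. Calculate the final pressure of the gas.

455 kPa

V₁ = nRT₁/P₁ = 2.50×8.314×554/418 = 27.5 L.
Isochoric: V stays 27.5 L; P/T = const ⇒ T₂ = 603 K, P₂ = 455 kPa.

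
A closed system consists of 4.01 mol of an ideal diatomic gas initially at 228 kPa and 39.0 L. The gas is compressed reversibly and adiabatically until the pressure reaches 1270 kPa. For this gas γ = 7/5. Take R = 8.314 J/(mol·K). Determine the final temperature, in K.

436 K

T₁ = P₁V₁/(nR) = 228×39.0/(4.01×8.314) = 267 K.
Adiabatic: T₂/T₁ = (P₂/P₁)^((γ−1)/γ) ⇒ T₂ = 267×(5.57)^0.286 = 436 K; V₂ = 11.4 L.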